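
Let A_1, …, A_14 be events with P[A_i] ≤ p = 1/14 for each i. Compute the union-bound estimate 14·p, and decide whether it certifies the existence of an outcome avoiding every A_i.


Union bound: P[∪_{i=1}^{14} A_i] ≤ Σ_i P[A_i] ≤ 14·p = 14·(1/14) = 1.
Numerically: 1 ≈ 1.0000000.
Is 1 < 1? NO.
Since the bound 1 is ≥ 1, the union bound is uninformative here; it does NOT by itself certify existence.

14·p = 1 ≈ 1.0000000; existence NOT certified by the union bound.


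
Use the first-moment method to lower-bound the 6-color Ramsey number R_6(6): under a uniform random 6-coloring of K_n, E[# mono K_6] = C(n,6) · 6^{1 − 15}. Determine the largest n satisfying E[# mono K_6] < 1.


We need C(n, 6) · 6^{1 − 15} < 1, i.e. C(n, 6) < 6^{15 − 1} = 78364164096.
Check values of n near the boundary:
  n = 196: C(196, 6) = 72887293024; 72887293024 < 78364164096? YES
  n = 197: C(197, 6) = 75176946208; 75176946208 < 78364164096? YES
  n = 198: C(198, 6) = 77526225777; 77526225777 < 78364164096? YES
  n = 199: C(199, 6) = 79936367511; 79936367511 < 78364164096? NO
The largest n with C(n, 6) < 78364164096 is n = 198 (where E[X] = 25842075259/26121388032 ≈ 0.9893071). Hence R_6(6) > 198, i.e. R_6(6) ≥ 199.

Largest n = 198; hence R_6(6) > 198.


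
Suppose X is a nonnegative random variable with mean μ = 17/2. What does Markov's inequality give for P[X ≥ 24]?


μ = E[X] = 17/2, a = 24.
Markov: P[X ≥ 24] ≤ μ/a = (17/2)/24 = 17/48.
Numerically: ≈ 0.354.
(Since a = 24 > μ = 8.500, the bound 17/48 is < 1 and informative.)

P[X ≥ 24] ≤ 17/48 ≈ 0.354.


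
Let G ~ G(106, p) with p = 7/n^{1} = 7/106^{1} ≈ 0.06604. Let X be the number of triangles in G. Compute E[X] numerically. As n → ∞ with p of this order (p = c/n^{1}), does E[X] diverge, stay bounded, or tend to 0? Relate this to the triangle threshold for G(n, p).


Number of potential triangles: C(106, 3) = 192920.
Each occurs with probability p³ ≈ (0.06604)³ ≈ 2.879894e-04.
By linearity: E[X] = C(106, 3)·p³ ≈ 192920 · 2.879894e-04 ≈ 55.5589.
Here α = 1, so p = 7/n is exactly at the triangle threshold p ~ 1/n. Asymptotically E[X] → c³/6 = 7³/6 = 343/6 ≈ 57.1667, a bounded constant. In this regime the triangle count is asymptotically Poisson(c³/6).

E[X] ≈ 55.5589; in regime p = Θ(1/n^{1}) E[X] stays bounded (at the triangle threshold p ~ 1/n).


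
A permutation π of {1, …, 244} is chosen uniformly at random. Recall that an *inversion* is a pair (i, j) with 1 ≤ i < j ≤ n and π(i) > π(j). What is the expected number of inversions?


Write X = Σ X_I over the C(244, 2) = 29646 pairs i < j, with X_I the indicator of one inversion.
There are 29646 indicators.
For each fixed pair i < j, the values π(i) and π(j) are two distinct elements of {1, …, 244} in uniformly random order; by symmetry P[π(i) > π(j)] = 1/2.
By linearity: E[X] = 29646 · (1/2) = C(244, 2) · (1/2) = 29646/2 = 14823 ≈ 14823.00000.

E[X] = 14823 = 14823.00000.


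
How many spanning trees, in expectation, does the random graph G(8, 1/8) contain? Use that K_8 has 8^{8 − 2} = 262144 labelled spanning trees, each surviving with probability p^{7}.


K_8 has 8^{8 − 2} = 262144 labelled spanning trees.
For each such spanning tree H, let X_H = 1 if all 7 edges of H are present in G. Then P[X_H = 1] = p^{7} = (1/8)^{7} = 1/2097152.
By linearity: E[X] = Σ_H E[X_H] = 262144 · p^{7} = 262144 · 1/2097152 = 1/8.
Numerically: E[X] ≈ 0.125.

E[X] = 262144 · (1/8)^{7} = 1/8 ≈ 0.125.


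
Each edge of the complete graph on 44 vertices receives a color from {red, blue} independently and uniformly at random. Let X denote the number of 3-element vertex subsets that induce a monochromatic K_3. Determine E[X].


Let X = Σ_S X_S over the C(44, 3) = 13244 subsets S of size 3, where X_S = 1 if the K_3 on S is monochromatic.
For a fixed S, the K_3 on S has C(3, 2) = 3 edges. P[all 3 edges red] = (1/2)^3, and likewise for blue, so P[monochromatic] = 2·(1/2)^3 = 2^{1 − 3} = 1/4.
By linearity: E[X] = C(44, 3) · 2^{1 − 3} = 13244 · 1/4 = 3311.
Numerically: E[X] ≈ 3311.0000.

E[X] = C(44,3)·2^(1−C(3,2)) = 3311 ≈ 3311.0000.


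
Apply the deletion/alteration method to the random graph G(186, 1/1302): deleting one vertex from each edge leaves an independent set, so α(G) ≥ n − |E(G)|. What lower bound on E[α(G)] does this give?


E[|E(G)|] = C(186, 2)·p = 17205 · (1/1302) = 185/14.
E[α(G)] ≥ n − E[|E(G)|] = 186 − 185/14 = 2419/14.
Numerically: ≈ 172.786.
(This is only a lower bound; the true E[α(G)] may be larger.)

E[α(G)] ≥ 2419/14 ≈ 172.786.


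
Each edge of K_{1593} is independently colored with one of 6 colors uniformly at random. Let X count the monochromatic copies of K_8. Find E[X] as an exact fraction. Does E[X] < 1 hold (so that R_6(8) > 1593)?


E[X] = C(1593, 8) · 6^{1 − 28} = 1010555394551193970323 · 6^{−27} = 1010555394551193970323/1023490369077469249536.
As a reduced fraction: E[X] = 37427977575970147049/37907050706572935168 ≈ 0.9873619.
Is E[X] < 1? YES.
Since E[X] < 1, there exists a 6-coloring of K_{1593} with no monochromatic K_8; hence R_6(8) > 1593.

E[X] = 37427977575970147049/37907050706572935168 ≈ 0.9873619; E[X] < 1, so R_6(8) > 1593.


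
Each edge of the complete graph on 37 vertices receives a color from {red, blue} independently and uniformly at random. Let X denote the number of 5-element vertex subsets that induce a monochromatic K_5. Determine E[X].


Let X = Σ_S X_S over the C(37, 5) = 435897 subsets S of size 5, where X_S = 1 if the K_5 on S is monochromatic.
For a fixed S, the K_5 on S has C(5, 2) = 10 edges. P[all 10 edges red] = (1/2)^10, and likewise for blue, so P[monochromatic] = 2·(1/2)^10 = 2^{1 − 10} = 1/512.
By linearity of expectation: E[X] = C(37, 5) · 2^{1 − 10} = 435897 · 1/512 = 435897/512.
Numerically: E[X] ≈ 851.3613.

E[X] = C(37,5)·2^(1−C(5,2)) = 435897/512 ≈ 851.3613.


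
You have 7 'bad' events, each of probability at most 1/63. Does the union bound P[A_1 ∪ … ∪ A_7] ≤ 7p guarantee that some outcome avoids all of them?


Union bound: P[∪_{i=1}^{7} A_i] ≤ Σ_i P[A_i] ≤ 7·p = 7·(1/63) = 1/9.
Numerically: 1/9 ≈ 0.1111111.
Is 1/9 < 1? YES.
Since P[∪ A_i] ≤ 1/9 < 1, the complement has P[∩ A_i^c] ≥ 1 − 1/9 = 8/9 > 0, so some outcome avoids every A_i.

7·p = 1/9 ≈ 0.1111111; existence CERTIFIED by the union bound.


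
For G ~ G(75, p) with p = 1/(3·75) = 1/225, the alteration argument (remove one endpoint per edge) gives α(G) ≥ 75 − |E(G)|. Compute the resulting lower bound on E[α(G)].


E[|E(G)|] = C(75, 2)·p = 2775 · (1/225) = 37/3.
E[α(G)] ≥ n − E[|E(G)|] = 75 − 37/3 = 188/3.
Numerically: ≈ 62.66667.
(This is only a lower bound; the true E[α(G)] may be larger.)

E[α(G)] ≥ 188/3 ≈ 62.66667.


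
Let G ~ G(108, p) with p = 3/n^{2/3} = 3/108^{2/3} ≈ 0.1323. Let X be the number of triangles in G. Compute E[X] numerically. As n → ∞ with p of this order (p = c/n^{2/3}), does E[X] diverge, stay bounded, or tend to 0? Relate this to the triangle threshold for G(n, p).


Number of potential triangles: C(108, 3) = 204156.
Each occurs with probability p³ ≈ (0.1323)³ ≈ 2.314815e-03.
By linearity: E[X] = C(108, 3)·p³ ≈ 204156 · 2.314815e-03 ≈ 472.5833.
Since α = 2/3 < 1, p = c/n^{2/3} ≫ 1/n is above the triangle threshold p ~ 1/n. Asymptotically E[X] ~ (c³/6)·n^{3(1−α)} = (3³/6)·n^{1} → ∞; triangles are abundant w.h.p.

E[X] ≈ 472.5833; in regime p = Θ(1/n^{2/3}) E[X] diverges (above the triangle threshold p ~ 1/n).


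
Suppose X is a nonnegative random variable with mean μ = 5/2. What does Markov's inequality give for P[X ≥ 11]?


μ = E[X] = 5/2, a = 11.
Markov: P[X ≥ 11] ≤ μ/a = (5/2)/11 = 5/22.
Numerically: ≈ 0.22727.
(Since a = 11 > μ = 2.50000, the bound 5/22 is < 1 and informative.)

P[X ≥ 11] ≤ 5/22 ≈ 0.22727.


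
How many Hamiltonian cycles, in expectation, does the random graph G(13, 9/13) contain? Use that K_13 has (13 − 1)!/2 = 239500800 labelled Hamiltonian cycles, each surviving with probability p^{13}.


K_13 has (13 − 1)!/2 = 239500800 labelled Hamiltonian cycles.
For each such Hamiltonian cycle H, let X_H = 1 if all 13 edges of H are present in G. Then P[X_H = 1] = p^{13} = (9/13)^{13} = 2541865828329/302875106592253.
Summing the indicators: E[X] = Σ_H E[X_H] = 239500800 · p^{13} = 239500800 · 2541865828329/302875106592253 = 608778899377458163200/302875106592253.
Numerically: E[X] ≈ 2.01e+06.

E[X] = 239500800 · (9/13)^{13} = 608778899377458163200/302875106592253 ≈ 2.01e+06.


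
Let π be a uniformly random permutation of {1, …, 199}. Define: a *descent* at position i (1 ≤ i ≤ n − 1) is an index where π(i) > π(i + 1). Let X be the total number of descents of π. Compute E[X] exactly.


Write X = Σ X_I over i = 1, …, 198, with X_I the indicator of one descent.
There are 198 indicators.
For each fixed i, the pair (π(i), π(i+1)) is a uniformly random ordered pair of distinct values from {1, …, 199}; by symmetry P[π(i) > π(i+1)] = 1/2.
By linearity: E[X] = 198 · (1/2) = (199 − 1) · (1/2) = 99 ≈ 99.00000.

E[X] = 99 = 99.00000.


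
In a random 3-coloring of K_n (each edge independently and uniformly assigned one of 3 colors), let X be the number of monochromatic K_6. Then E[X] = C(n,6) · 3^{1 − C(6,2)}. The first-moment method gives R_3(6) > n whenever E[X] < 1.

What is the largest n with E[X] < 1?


We need C(n, 6) · 3^{1 − 15} < 1, i.e. C(n, 6) < 3^{15 − 1} = 4782969.
Check values of n near the boundary:
  n = 36: C(36, 6) = 1947792; 1947792 < 4782969? YES
  n = 37: C(37, 6) = 2324784; 2324784 < 4782969? YES
  n = 38: C(38, 6) = 2760681; 2760681 < 4782969? YES
  n = 39: C(39, 6) = 3262623; 3262623 < 4782969? YES
  n = 40: C(40, 6) = 3838380; 3838380 < 4782969? YES
  n = 41: C(41, 6) = 4496388; 4496388 < 4782969? YES
  n = 42: C(42, 6) = 5245786; 5245786 < 4782969? NO
  n = 43: C(43, 6) = 6096454; 6096454 < 4782969? NO
  n = 44: C(44, 6) = 7059052; 7059052 < 4782969? NO
The largest n with C(n, 6) < 4782969 is n = 41 (where E[X] = 1498796/1594323 ≈ 0.940). Hence R_3(6) > 41, i.e. R_3(6) ≥ 42.

Largest n = 41; hence R_3(6) > 41.


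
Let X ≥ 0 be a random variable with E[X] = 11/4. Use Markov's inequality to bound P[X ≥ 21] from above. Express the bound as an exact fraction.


μ = E[X] = 11/4, a = 21.
Markov: P[X ≥ 21] ≤ μ/a = (11/4)/21 = 11/84.
Numerically: ≈ 0.130952.
(Since a = 21 > μ = 2.750000, the bound 11/84 is < 1 and informative.)

P[X ≥ 21] ≤ 11/84 ≈ 0.130952.


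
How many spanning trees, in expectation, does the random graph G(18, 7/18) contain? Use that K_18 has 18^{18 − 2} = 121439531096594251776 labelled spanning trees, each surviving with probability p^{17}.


K_18 has 18^{18 − 2} = 121439531096594251776 labelled spanning trees.
For each such spanning tree H, let X_H = 1 if all 17 edges of H are present in G. Then P[X_H = 1] = p^{17} = (7/18)^{17} = 232630513987207/2185911559738696531968.
By linearity: E[X] = Σ_H E[X_H] = 121439531096594251776 · p^{17} = 121439531096594251776 · 232630513987207/2185911559738696531968 = 232630513987207/18.
Numerically: E[X] ≈ 1.292e+13.

E[X] = 121439531096594251776 · (7/18)^{17} = 232630513987207/18 ≈ 1.292e+13.


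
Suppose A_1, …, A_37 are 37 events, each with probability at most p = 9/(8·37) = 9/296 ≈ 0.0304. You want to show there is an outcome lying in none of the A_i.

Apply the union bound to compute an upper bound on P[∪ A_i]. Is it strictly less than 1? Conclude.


Union bound: P[∪_{i=1}^{37} A_i] ≤ Σ_i P[A_i] ≤ 37·p = 37·(9/296) = 9/8.
Numerically: 9/8 ≈ 1.1250.
Is 9/8 < 1? NO.
Since the bound 9/8 is ≥ 1, the union bound is uninformative here; it does NOT by itself certify existence.

37·p = 9/8 ≈ 1.1250; existence NOT certified by the union bound.


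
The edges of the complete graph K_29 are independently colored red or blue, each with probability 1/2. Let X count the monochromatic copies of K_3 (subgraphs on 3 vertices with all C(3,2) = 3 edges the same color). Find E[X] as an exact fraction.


Let X = Σ_S X_S over the C(29, 3) = 3654 subsets S of size 3, where X_S = 1 if the K_3 on S is monochromatic.
For a fixed S, the K_3 on S has C(3, 2) = 3 edges. P[all 3 edges red] = (1/2)^3, and likewise for blue, so P[monochromatic] = 2·(1/2)^3 = 2^{1 − 3} = 1/4.
By linearity: E[X] = C(29, 3) · 2^{1 − 3} = 3654 · 1/4 = 1827/2.
Numerically: E[X] ≈ 913.500.

E[X] = C(29,3)·2^(1−C(3,2)) = 1827/2 ≈ 913.500.


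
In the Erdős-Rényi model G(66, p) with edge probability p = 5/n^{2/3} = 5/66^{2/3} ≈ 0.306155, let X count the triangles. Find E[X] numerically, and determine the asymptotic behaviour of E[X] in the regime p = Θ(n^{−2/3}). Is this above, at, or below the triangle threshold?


Number of potential triangles: C(66, 3) = 45760.
Each occurs with probability p³ ≈ (0.306155)³ ≈ 2.86960514e-02.
By linearity: E[X] = C(66, 3)·p³ ≈ 45760 · 2.86960514e-02 ≈ 1313.131313.
Since α = 2/3 < 1, p = c/n^{2/3} ≫ 1/n is above the triangle threshold p ~ 1/n. Asymptotically E[X] ~ (c³/6)·n^{3(1−α)} = (5³/6)·n^{1} → ∞; triangles are abundant w.h.p.

E[X] ≈ 1313.131313; in regime p = Θ(1/n^{2/3}) E[X] diverges (above the triangle threshold p ~ 1/n).


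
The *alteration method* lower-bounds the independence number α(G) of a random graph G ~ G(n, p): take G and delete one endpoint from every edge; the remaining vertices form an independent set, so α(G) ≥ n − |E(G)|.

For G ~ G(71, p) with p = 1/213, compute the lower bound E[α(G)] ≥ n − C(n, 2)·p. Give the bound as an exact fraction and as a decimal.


E[|E(G)|] = C(71, 2)·p = 2485 · (1/213) = 35/3.
E[α(G)] ≥ n − E[|E(G)|] = 71 − 35/3 = 178/3.
Numerically: ≈ 59.33333.
(This is only a lower bound; the true E[α(G)] may be larger.)

E[α(G)] ≥ 178/3 ≈ 59.33333.


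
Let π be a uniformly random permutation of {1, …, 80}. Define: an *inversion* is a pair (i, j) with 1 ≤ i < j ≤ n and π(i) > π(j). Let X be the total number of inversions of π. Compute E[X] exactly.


Write X = Σ X_I over the C(80, 2) = 3160 pairs i < j, with X_I the indicator of one inversion.
There are 3160 indicators.
For each fixed pair i < j, the values π(i) and π(j) are two distinct elements of {1, …, 80} in uniformly random order; by symmetry P[π(i) > π(j)] = 1/2.
By linearity: E[X] = 3160 · (1/2) = C(80, 2) · (1/2) = 3160/2 = 1580 ≈ 1580.000.

E[X] = 1580 = 1580.000.


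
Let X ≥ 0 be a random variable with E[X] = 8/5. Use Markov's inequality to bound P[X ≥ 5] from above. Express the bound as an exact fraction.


μ = E[X] = 8/5, a = 5.
Markov: P[X ≥ 5] ≤ μ/a = (8/5)/5 = 8/25.
Numerically: ≈ 0.3200.
(Since a = 5 > μ = 1.6000, the bound 8/25 is < 1 and informative.)

P[X ≥ 5] ≤ 8/25 ≈ 0.3200.


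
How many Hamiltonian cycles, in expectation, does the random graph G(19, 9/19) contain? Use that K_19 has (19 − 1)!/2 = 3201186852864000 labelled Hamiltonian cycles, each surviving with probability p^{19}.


K_19 has (19 − 1)!/2 = 3201186852864000 labelled Hamiltonian cycles.
For each such Hamiltonian cycle H, let X_H = 1 if all 19 edges of H are present in G. Then P[X_H = 1] = p^{19} = (9/19)^{19} = 1350851717672992089/1978419655660313589123979.
Summing the indicators: E[X] = Σ_H E[X_H] = 3201186852864000 · p^{19} = 3201186852864000 · 1350851717672992089/1978419655660313589123979 = 4324328758783534194876278992896000/1978419655660313589123979.
Numerically: E[X] ≈ 2.19e+09.

E[X] = 3201186852864000 · (9/19)^{19} = 4324328758783534194876278992896000/1978419655660313589123979 ≈ 2.19e+09.


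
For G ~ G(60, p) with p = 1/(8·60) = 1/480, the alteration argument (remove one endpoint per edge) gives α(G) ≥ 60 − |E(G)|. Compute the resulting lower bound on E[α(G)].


E[|E(G)|] = C(60, 2)·p = 1770 · (1/480) = 59/16.
E[α(G)] ≥ n − E[|E(G)|] = 60 − 59/16 = 901/16.
Numerically: ≈ 56.3125.
(This is only a lower bound; the true E[α(G)] may be larger.)

E[α(G)] ≥ 901/16 ≈ 56.3125.


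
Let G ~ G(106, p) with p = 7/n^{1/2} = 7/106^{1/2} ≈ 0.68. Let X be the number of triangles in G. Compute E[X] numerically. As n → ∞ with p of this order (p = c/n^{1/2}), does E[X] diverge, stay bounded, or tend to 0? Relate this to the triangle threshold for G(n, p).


Number of potential triangles: C(106, 3) = 192920.
Each occurs with probability p³ ≈ (0.68)³ ≈ 3.14293e-01.
By linearity: E[X] = C(106, 3)·p³ ≈ 192920 · 3.14293e-01 ≈ 60633.491.
Since α = 1/2 < 1, p = c/n^{1/2} ≫ 1/n is above the triangle threshold p ~ 1/n. Asymptotically E[X] ~ (c³/6)·n^{3(1−α)} = (7³/6)·n^{1.5} → ∞; triangles are abundant w.h.p.

E[X] ≈ 60633.491; in regime p = Θ(1/n^{1/2}) E[X] diverges (above the triangle threshold p ~ 1/n).


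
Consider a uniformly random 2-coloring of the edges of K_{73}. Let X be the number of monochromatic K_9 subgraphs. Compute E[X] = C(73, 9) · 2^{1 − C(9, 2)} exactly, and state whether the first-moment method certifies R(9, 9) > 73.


E[X] = C(73, 9) · 2^{1 − 36} = 97082021465 · 2^{−35} = 97082021465/34359738368.
As a reduced fraction: E[X] = 97082021465/34359738368 ≈ 2.82546.
Is E[X] < 1? NO.
Since E[X] ≥ 1, the first-moment bound is inconclusive at n = 73; it does NOT by itself certify R(9, 9) > 73.

E[X] = 97082021465/34359738368 ≈ 2.82546; E[X] ≥ 1; first-moment method inconclusive here.


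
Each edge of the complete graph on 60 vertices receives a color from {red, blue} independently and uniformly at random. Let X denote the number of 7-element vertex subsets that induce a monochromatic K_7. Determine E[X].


Let X = Σ_S X_S over the C(60, 7) = 386206920 subsets S of size 7, where X_S = 1 if the K_7 on S is monochromatic.
For a fixed S, the K_7 on S has C(7, 2) = 21 edges. P[all 21 edges red] = (1/2)^21, and likewise for blue, so P[monochromatic] = 2·(1/2)^21 = 2^{1 − 21} = 1/1048576.
Summing: E[X] = C(60, 7) · 2^{1 − 21} = 386206920 · 1/1048576 = 48275865/131072.
Numerically: E[X] ≈ 368.316.

E[X] = C(60,7)·2^(1−C(7,2)) = 48275865/131072 ≈ 368.316.


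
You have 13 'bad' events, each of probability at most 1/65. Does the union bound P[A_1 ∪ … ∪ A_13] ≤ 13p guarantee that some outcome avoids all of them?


Union bound: P[∪_{i=1}^{13} A_i] ≤ Σ_i P[A_i] ≤ 13·p = 13·(1/65) = 1/5.
Numerically: 1/5 ≈ 0.200.
Is 1/5 < 1? YES.
Since P[∪ A_i] ≤ 1/5 < 1, the complement has P[∩ A_i^c] ≥ 1 − 1/5 = 4/5 > 0, so some outcome avoids every A_i.

13·p = 1/5 ≈ 0.200; existence CERTIFIED by the union bound.


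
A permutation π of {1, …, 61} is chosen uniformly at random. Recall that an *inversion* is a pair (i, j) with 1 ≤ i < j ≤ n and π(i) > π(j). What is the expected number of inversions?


Write X = Σ X_I over the C(61, 2) = 1830 pairs i < j, with X_I the indicator of one inversion.
There are 1830 indicators.
For each fixed pair i < j, the values π(i) and π(j) are two distinct elements of {1, …, 61} in uniformly random order; by symmetry P[π(i) > π(j)] = 1/2.
By linearity: E[X] = 1830 · (1/2) = C(61, 2) · (1/2) = 1830/2 = 915 ≈ 915.00000.

E[X] = 915 = 915.00000.


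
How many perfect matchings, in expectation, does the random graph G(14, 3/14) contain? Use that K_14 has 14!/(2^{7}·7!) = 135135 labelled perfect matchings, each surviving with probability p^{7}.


K_14 has 14!/(2^{7}·7!) = 135135 labelled perfect matchings.
For each such perfect matching H, let X_H = 1 if all 7 edges of H are present in G. Then P[X_H = 1] = p^{7} = (3/14)^{7} = 2187/105413504.
By linearity: E[X] = Σ_H E[X_H] = 135135 · p^{7} = 135135 · 2187/105413504 = 42220035/15059072.
Numerically: E[X] ≈ 2.804.

E[X] = 135135 · (3/14)^{7} = 42220035/15059072 ≈ 2.804.


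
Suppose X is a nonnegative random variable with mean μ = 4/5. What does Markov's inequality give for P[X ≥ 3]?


μ = E[X] = 4/5, a = 3.
Markov: P[X ≥ 3] ≤ μ/a = (4/5)/3 = 4/15.
Numerically: ≈ 0.26667.
(Since a = 3 > μ = 0.80000, the bound 4/15 is < 1 and informative.)

P[X ≥ 3] ≤ 4/15 ≈ 0.26667.


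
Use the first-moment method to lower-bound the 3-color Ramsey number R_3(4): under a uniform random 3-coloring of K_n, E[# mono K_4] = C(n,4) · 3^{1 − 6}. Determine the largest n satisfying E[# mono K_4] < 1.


We need C(n, 4) · 3^{1 − 6} < 1, i.e. C(n, 4) < 3^{6 − 1} = 243.
Check values of n near the boundary:
  n = 8: C(8, 4) = 70; 70 < 243? YES
  n = 9: C(9, 4) = 126; 126 < 243? YES
  n = 10: C(10, 4) = 210; 210 < 243? YES
  n = 11: C(11, 4) = 330; 330 < 243? NO
  n = 12: C(12, 4) = 495; 495 < 243? NO
The largest n with C(n, 4) < 243 is n = 10 (where E[X] = 70/81 ≈ 0.864). Hence R_3(4) > 10, i.e. R_3(4) ≥ 11.

Largest n = 10; hence R_3(4) > 10.


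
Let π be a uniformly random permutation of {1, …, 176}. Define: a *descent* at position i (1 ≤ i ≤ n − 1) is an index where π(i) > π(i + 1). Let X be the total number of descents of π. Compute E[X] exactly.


Write X = Σ X_I over i = 1, …, 175, with X_I the indicator of one descent.
There are 175 indicators.
For each fixed i, the pair (π(i), π(i+1)) is a uniformly random ordered pair of distinct values from {1, …, 176}; by symmetry P[π(i) > π(i+1)] = 1/2.
By linearity: E[X] = 175 · (1/2) = (176 − 1) · (1/2) = 175/2 ≈ 87.500.

E[X] = 175/2 = 87.500.


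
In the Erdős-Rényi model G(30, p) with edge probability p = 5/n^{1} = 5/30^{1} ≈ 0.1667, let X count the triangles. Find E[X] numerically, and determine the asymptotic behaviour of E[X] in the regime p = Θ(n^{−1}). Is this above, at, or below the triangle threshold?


Number of potential triangles: C(30, 3) = 4060.
Each occurs with probability p³ ≈ (0.1667)³ ≈ 4.629630e-03.
By linearity: E[X] = C(30, 3)·p³ ≈ 4060 · 4.629630e-03 ≈ 18.7963.
Here α = 1, so p = 5/n is exactly at the triangle threshold p ~ 1/n. Asymptotically E[X] → c³/6 = 5³/6 = 125/6 ≈ 20.8333, a bounded constant. In this regime the triangle count is asymptotically Poisson(c³/6).

E[X] ≈ 18.7963; in regime p = Θ(1/n^{1}) E[X] stays bounded (at the triangle threshold p ~ 1/n).


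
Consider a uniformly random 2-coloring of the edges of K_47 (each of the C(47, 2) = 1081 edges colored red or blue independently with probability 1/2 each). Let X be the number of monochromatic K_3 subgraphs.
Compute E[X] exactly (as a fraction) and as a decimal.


Let X = Σ_S X_S over the C(47, 3) = 16215 subsets S of size 3, where X_S = 1 if the K_3 on S is monochromatic.
For a fixed S, the K_3 on S has C(3, 2) = 3 edges. P[all 3 edges red] = (1/2)^3, and likewise for blue, so P[monochromatic] = 2·(1/2)^3 = 2^{1 − 3} = 1/4.
Summing: E[X] = C(47, 3) · 2^{1 − 3} = 16215 · 1/4 = 16215/4.
Numerically: E[X] ≈ 4053.7500.

E[X] = C(47,3)·2^(1−C(3,2)) = 16215/4 ≈ 4053.7500.


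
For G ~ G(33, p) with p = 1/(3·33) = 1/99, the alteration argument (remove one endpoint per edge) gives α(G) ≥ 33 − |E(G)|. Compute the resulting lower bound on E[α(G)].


E[|E(G)|] = C(33, 2)·p = 528 · (1/99) = 16/3.
E[α(G)] ≥ n − E[|E(G)|] = 33 − 16/3 = 83/3.
Numerically: ≈ 27.667.
(This is only a lower bound; the true E[α(G)] may be larger.)

E[α(G)] ≥ 83/3 ≈ 27.667.


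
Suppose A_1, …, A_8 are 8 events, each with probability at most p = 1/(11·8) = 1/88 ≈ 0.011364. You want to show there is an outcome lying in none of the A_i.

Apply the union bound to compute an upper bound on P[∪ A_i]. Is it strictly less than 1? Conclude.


Union bound: P[∪_{i=1}^{8} A_i] ≤ Σ_i P[A_i] ≤ 8·p = 8·(1/88) = 1/11.
Numerically: 1/11 ≈ 0.090909.
Is 1/11 < 1? YES.
Since P[∪ A_i] ≤ 1/11 < 1, the complement has P[∩ A_i^c] ≥ 1 − 1/11 = 10/11 > 0, so some outcome avoids every A_i.

8·p = 1/11 ≈ 0.090909; existence CERTIFIED by the union bound.


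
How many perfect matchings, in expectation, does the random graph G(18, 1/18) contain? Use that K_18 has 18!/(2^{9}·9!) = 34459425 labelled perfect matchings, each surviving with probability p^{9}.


K_18 has 18!/(2^{9}·9!) = 34459425 labelled perfect matchings.
For each such perfect matching H, let X_H = 1 if all 9 edges of H are present in G. Then P[X_H = 1] = p^{9} = (1/18)^{9} = 1/198359290368.
Summing the indicators: E[X] = Σ_H E[X_H] = 34459425 · p^{9} = 34459425 · 1/198359290368 = 425425/2448880128.
Numerically: E[X] ≈ 0.000173722.

E[X] = 34459425 · (1/18)^{9} = 425425/2448880128 ≈ 0.000173722.


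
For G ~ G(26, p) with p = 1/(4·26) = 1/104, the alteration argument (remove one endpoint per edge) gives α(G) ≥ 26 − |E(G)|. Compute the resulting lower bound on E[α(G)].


E[|E(G)|] = C(26, 2)·p = 325 · (1/104) = 25/8.
E[α(G)] ≥ n − E[|E(G)|] = 26 − 25/8 = 183/8.
Numerically: ≈ 22.87500.
(This is only a lower bound; the true E[α(G)] may be larger.)

E[α(G)] ≥ 183/8 ≈ 22.87500.


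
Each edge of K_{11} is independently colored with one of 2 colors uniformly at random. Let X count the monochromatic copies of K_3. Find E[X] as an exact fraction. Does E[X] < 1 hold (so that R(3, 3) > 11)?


E[X] = C(11, 3) · 2^{1 − 3} = 165 · 2^{−2} = 165/4.
As a reduced fraction: E[X] = 165/4 ≈ 41.250.
Is E[X] < 1? NO.
Since E[X] ≥ 1, the first-moment bound is inconclusive at n = 11; it does NOT by itself certify R(3, 3) > 11.

E[X] = 165/4 ≈ 41.250; E[X] ≥ 1; first-moment method inconclusive here.


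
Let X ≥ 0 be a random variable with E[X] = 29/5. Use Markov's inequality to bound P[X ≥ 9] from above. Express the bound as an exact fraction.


μ = E[X] = 29/5, a = 9.
Markov: P[X ≥ 9] ≤ μ/a = (29/5)/9 = 29/45.
Numerically: ≈ 0.6444.
(Since a = 9 > μ = 5.8000, the bound 29/45 is < 1 and informative.)

P[X ≥ 9] ≤ 29/45 ≈ 0.6444.


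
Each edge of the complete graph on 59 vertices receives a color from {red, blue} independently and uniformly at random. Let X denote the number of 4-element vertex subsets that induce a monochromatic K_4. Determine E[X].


Let X = Σ_S X_S over the C(59, 4) = 455126 subsets S of size 4, where X_S = 1 if the K_4 on S is monochromatic.
For a fixed S, the K_4 on S has C(4, 2) = 6 edges. P[all 6 edges red] = (1/2)^6, and likewise for blue, so P[monochromatic] = 2·(1/2)^6 = 2^{1 − 6} = 1/32.
By linearity: E[X] = C(59, 4) · 2^{1 − 6} = 455126 · 1/32 = 227563/16.
Numerically: E[X] ≈ 14222.68750.

E[X] = C(59,4)·2^(1−C(4,2)) = 227563/16 ≈ 14222.68750.


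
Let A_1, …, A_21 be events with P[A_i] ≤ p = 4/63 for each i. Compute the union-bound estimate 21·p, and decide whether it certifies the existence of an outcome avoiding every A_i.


Union bound: P[∪_{i=1}^{21} A_i] ≤ Σ_i P[A_i] ≤ 21·p = 21·(4/63) = 4/3.
Numerically: 4/3 ≈ 1.3333.
Is 4/3 < 1? NO.
Since the bound 4/3 is ≥ 1, the union bound is uninformative here; it does NOT by itself certify existence.

21·p = 4/3 ≈ 1.3333; existence NOT certified by the union bound.


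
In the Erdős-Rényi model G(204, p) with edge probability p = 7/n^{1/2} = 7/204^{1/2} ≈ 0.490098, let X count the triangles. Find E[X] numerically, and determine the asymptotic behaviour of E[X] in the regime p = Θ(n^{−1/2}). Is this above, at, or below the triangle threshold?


Number of potential triangles: C(204, 3) = 1394204.
Each occurs with probability p³ ≈ (0.490098)³ ≈ 1.17719625e-01.
By linearity: E[X] = C(204, 3)·p³ ≈ 1394204 · 1.17719625e-01 ≈ 164125.171651.
Since α = 1/2 < 1, p = c/n^{1/2} ≫ 1/n is above the triangle threshold p ~ 1/n. Asymptotically E[X] ~ (c³/6)·n^{3(1−α)} = (7³/6)·n^{1.5} → ∞; triangles are abundant w.h.p.

E[X] ≈ 164125.171651; in regime p = Θ(1/n^{1/2}) E[X] diverges (above the triangle threshold p ~ 1/n).


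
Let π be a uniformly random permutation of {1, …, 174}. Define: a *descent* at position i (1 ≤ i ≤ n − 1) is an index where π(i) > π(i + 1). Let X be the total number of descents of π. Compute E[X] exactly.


Write X = Σ X_I over i = 1, …, 173, with X_I the indicator of one descent.
There are 173 indicators.
For each fixed i, the pair (π(i), π(i+1)) is a uniformly random ordered pair of distinct values from {1, …, 174}; by symmetry P[π(i) > π(i+1)] = 1/2.
By linearity: E[X] = 173 · (1/2) = (174 − 1) · (1/2) = 173/2 ≈ 86.50000.

E[X] = 173/2 = 86.50000.


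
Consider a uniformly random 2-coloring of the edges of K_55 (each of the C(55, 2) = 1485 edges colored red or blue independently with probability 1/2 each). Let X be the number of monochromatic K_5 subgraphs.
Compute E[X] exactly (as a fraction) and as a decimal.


Let X = Σ_S X_S over the C(55, 5) = 3478761 subsets S of size 5, where X_S = 1 if the K_5 on S is monochromatic.
For a fixed S, the K_5 on S has C(5, 2) = 10 edges. P[all 10 edges red] = (1/2)^10, and likewise for blue, so P[monochromatic] = 2·(1/2)^10 = 2^{1 − 10} = 1/512.
Summing: E[X] = C(55, 5) · 2^{1 − 10} = 3478761 · 1/512 = 3478761/512.
Numerically: E[X] ≈ 6794.455078.

E[X] = C(55,5)·2^(1−C(5,2)) = 3478761/512 ≈ 6794.455078.


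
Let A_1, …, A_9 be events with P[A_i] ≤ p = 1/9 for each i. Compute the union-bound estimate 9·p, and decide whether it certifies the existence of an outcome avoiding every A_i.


Union bound: P[∪_{i=1}^{9} A_i] ≤ Σ_i P[A_i] ≤ 9·p = 9·(1/9) = 1.
Numerically: 1 ≈ 1.000000.
Is 1 < 1? NO.
Since the bound 1 is ≥ 1, the union bound is uninformative here; it does NOT by itself certify existence.

9·p = 1 ≈ 1.000000; existence NOT certified by the union bound.


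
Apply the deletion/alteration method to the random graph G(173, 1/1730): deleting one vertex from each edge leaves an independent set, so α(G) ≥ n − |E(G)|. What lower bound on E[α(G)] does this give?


E[|E(G)|] = C(173, 2)·p = 14878 · (1/1730) = 43/5.
E[α(G)] ≥ n − E[|E(G)|] = 173 − 43/5 = 822/5.
Numerically: ≈ 164.40000.
(This is only a lower bound; the true E[α(G)] may be larger.)

E[α(G)] ≥ 822/5 ≈ 164.40000.


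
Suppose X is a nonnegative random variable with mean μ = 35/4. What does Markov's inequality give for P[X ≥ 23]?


μ = E[X] = 35/4, a = 23.
Markov: P[X ≥ 23] ≤ μ/a = (35/4)/23 = 35/92.
Numerically: ≈ 0.380.
(Since a = 23 > μ = 8.750, the bound 35/92 is < 1 and informative.)

P[X ≥ 23] ≤ 35/92 ≈ 0.380.


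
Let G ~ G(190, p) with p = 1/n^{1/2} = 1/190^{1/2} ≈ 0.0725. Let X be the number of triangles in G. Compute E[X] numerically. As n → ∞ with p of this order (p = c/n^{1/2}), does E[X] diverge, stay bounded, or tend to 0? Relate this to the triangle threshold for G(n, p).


Number of potential triangles: C(190, 3) = 1125180.
Each occurs with probability p³ ≈ (0.0725)³ ≈ 3.81830e-04.
By linearity: E[X] = C(190, 3)·p³ ≈ 1125180 · 3.81830e-04 ≈ 429.627.
Since α = 1/2 < 1, p = c/n^{1/2} ≫ 1/n is above the triangle threshold p ~ 1/n. Asymptotically E[X] ~ (c³/6)·n^{3(1−α)} = (1³/6)·n^{1.5} → ∞; triangles are abundant w.h.p.

E[X] ≈ 429.627; in regime p = Θ(1/n^{1/2}) E[X] diverges (above the triangle threshold p ~ 1/n).


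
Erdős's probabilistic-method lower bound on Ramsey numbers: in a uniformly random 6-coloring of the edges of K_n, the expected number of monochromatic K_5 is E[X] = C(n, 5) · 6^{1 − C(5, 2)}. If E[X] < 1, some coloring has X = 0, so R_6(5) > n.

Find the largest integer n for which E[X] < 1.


We need C(n, 5) · 6^{1 − 10} < 1, i.e. C(n, 5) < 6^{10 − 1} = 10077696.
Check values of n near the boundary:
  n = 63: C(63, 5) = 7028847; 7028847 < 10077696? YES
  n = 64: C(64, 5) = 7624512; 7624512 < 10077696? YES
  n = 65: C(65, 5) = 8259888; 8259888 < 10077696? YES
  n = 66: C(66, 5) = 8936928; 8936928 < 10077696? YES
  n = 67: C(67, 5) = 9657648; 9657648 < 10077696? YES
  n = 68: C(68, 5) = 10424128; 10424128 < 10077696? NO
The largest n with C(n, 5) < 10077696 is n = 67 (where E[X] = 67067/69984 ≈ 0.9583190). Hence R_6(5) > 67, i.e. R_6(5) ≥ 68.

Largest n = 67; hence R_6(5) > 67.


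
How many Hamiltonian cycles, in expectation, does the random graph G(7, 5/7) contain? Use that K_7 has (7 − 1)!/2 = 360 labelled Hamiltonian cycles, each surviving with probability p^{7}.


K_7 has (7 − 1)!/2 = 360 labelled Hamiltonian cycles.
For each such Hamiltonian cycle H, let X_H = 1 if all 7 edges of H are present in G. Then P[X_H = 1] = p^{7} = (5/7)^{7} = 78125/823543.
By linearity: E[X] = Σ_H E[X_H] = 360 · p^{7} = 360 · 78125/823543 = 28125000/823543.
Numerically: E[X] ≈ 34.2.

E[X] = 360 · (5/7)^{7} = 28125000/823543 ≈ 34.2.


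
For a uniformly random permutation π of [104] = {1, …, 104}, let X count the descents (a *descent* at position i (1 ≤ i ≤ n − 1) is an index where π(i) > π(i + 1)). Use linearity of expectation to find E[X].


Write X = Σ X_I over i = 1, …, 103, with X_I the indicator of one descent.
There are 103 indicators.
For each fixed i, the pair (π(i), π(i+1)) is a uniformly random ordered pair of distinct values from {1, …, 104}; by symmetry P[π(i) > π(i+1)] = 1/2.
By linearity: E[X] = 103 · (1/2) = (104 − 1) · (1/2) = 103/2 ≈ 51.50000.

E[X] = 103/2 = 51.50000.


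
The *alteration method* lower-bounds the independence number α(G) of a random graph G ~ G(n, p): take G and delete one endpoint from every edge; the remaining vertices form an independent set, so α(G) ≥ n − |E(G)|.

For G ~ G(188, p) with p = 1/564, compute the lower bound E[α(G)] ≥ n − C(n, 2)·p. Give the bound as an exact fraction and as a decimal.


E[|E(G)|] = C(188, 2)·p = 17578 · (1/564) = 187/6.
E[α(G)] ≥ n − E[|E(G)|] = 188 − 187/6 = 941/6.
Numerically: ≈ 156.833.
(This is only a lower bound; the true E[α(G)] may be larger.)

E[α(G)] ≥ 941/6 ≈ 156.833.


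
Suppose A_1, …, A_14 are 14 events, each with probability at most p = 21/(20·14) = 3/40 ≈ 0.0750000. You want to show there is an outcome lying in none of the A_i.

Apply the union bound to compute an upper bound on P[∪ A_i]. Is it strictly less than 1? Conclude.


Union bound: P[∪_{i=1}^{14} A_i] ≤ Σ_i P[A_i] ≤ 14·p = 14·(3/40) = 21/20.
Numerically: 21/20 ≈ 1.0500000.
Is 21/20 < 1? NO.
Since the bound 21/20 is ≥ 1, the union bound is uninformative here; it does NOT by itself certify existence.

14·p = 21/20 ≈ 1.0500000; existence NOT certified by the union bound.


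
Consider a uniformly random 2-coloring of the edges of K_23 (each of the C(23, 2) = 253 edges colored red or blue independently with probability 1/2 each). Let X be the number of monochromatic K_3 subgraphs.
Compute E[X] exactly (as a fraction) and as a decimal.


Let X = Σ_S X_S over the C(23, 3) = 1771 subsets S of size 3, where X_S = 1 if the K_3 on S is monochromatic.
For a fixed S, the K_3 on S has C(3, 2) = 3 edges. P[all 3 edges red] = (1/2)^3, and likewise for blue, so P[monochromatic] = 2·(1/2)^3 = 2^{1 − 3} = 1/4.
By linearity of expectation: E[X] = C(23, 3) · 2^{1 − 3} = 1771 · 1/4 = 1771/4.
Numerically: E[X] ≈ 442.75000.

E[X] = C(23,3)·2^(1−C(3,2)) = 1771/4 ≈ 442.75000.


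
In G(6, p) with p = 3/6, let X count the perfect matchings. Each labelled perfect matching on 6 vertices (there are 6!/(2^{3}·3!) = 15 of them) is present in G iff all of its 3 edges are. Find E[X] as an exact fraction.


K_6 has 6!/(2^{3}·3!) = 15 labelled perfect matchings.
For each such perfect matching H, let X_H = 1 if all 3 edges of H are present in G. Then P[X_H = 1] = p^{3} = (1/2)^{3} = 1/8.
By linearity of expectation: E[X] = Σ_H E[X_H] = 15 · p^{3} = 15 · 1/8 = 15/8.
Numerically: E[X] ≈ 1.875.

E[X] = 15 · (1/2)^{3} = 15/8 ≈ 1.875.


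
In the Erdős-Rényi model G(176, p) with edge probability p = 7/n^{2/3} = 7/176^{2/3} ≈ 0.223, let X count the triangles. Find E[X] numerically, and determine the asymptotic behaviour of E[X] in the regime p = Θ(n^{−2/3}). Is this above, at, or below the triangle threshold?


Number of potential triangles: C(176, 3) = 893200.
Each occurs with probability p³ ≈ (0.223)³ ≈ 1.10731e-02.
By linearity: E[X] = C(176, 3)·p³ ≈ 893200 · 1.10731e-02 ≈ 9890.483.
Since α = 2/3 < 1, p = c/n^{2/3} ≫ 1/n is above the triangle threshold p ~ 1/n. Asymptotically E[X] ~ (c³/6)·n^{3(1−α)} = (7³/6)·n^{1} → ∞; triangles are abundant w.h.p.

E[X] ≈ 9890.483; in regime p = Θ(1/n^{2/3}) E[X] diverges (above the triangle threshold p ~ 1/n).


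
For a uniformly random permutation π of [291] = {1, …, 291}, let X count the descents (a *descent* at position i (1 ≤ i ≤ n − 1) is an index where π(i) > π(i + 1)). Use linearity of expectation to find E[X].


Write X = Σ X_I over i = 1, …, 290, with X_I the indicator of one descent.
There are 290 indicators.
For each fixed i, the pair (π(i), π(i+1)) is a uniformly random ordered pair of distinct values from {1, …, 291}; by symmetry P[π(i) > π(i+1)] = 1/2.
By linearity: E[X] = 290 · (1/2) = (291 − 1) · (1/2) = 145 ≈ 145.000.

E[X] = 145 = 145.000.


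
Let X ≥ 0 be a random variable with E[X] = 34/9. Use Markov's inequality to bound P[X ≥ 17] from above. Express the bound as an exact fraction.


μ = E[X] = 34/9, a = 17.
Markov: P[X ≥ 17] ≤ μ/a = (34/9)/17 = 2/9.
Numerically: ≈ 0.222222.
(Since a = 17 > μ = 3.777778, the bound 2/9 is < 1 and informative.)

P[X ≥ 17] ≤ 2/9 ≈ 0.222222.


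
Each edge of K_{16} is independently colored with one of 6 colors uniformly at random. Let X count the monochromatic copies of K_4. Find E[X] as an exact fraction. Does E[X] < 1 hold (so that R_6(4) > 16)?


E[X] = C(16, 4) · 6^{1 − 6} = 1820 · 6^{−5} = 1820/7776.
As a reduced fraction: E[X] = 455/1944 ≈ 0.234053.
Is E[X] < 1? YES.
Since E[X] < 1, there exists a 6-coloring of K_{16} with no monochromatic K_4; hence R_6(4) > 16.

E[X] = 455/1944 ≈ 0.234053; E[X] < 1, so R_6(4) > 16.


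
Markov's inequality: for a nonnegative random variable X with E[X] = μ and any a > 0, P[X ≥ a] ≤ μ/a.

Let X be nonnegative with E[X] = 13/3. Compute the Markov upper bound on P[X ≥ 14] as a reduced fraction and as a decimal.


μ = E[X] = 13/3, a = 14.
Markov: P[X ≥ 14] ≤ μ/a = (13/3)/14 = 13/42.
Numerically: ≈ 0.3095.
(Since a = 14 > μ = 4.3333, the bound 13/42 is < 1 and informative.)

P[X ≥ 14] ≤ 13/42 ≈ 0.3095.


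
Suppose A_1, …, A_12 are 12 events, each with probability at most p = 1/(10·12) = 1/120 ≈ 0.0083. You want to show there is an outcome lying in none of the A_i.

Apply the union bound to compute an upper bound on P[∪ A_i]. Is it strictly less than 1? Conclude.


Union bound: P[∪_{i=1}^{12} A_i] ≤ Σ_i P[A_i] ≤ 12·p = 12·(1/120) = 1/10.
Numerically: 1/10 ≈ 0.1000.
Is 1/10 < 1? YES.
Since P[∪ A_i] ≤ 1/10 < 1, the complement has P[∩ A_i^c] ≥ 1 − 1/10 = 9/10 > 0, so some outcome avoids every A_i.

12·p = 1/10 ≈ 0.1000; existence CERTIFIED by the union bound.


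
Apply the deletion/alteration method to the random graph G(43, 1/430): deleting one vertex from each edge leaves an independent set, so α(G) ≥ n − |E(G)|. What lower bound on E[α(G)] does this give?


E[|E(G)|] = C(43, 2)·p = 903 · (1/430) = 21/10.
E[α(G)] ≥ n − E[|E(G)|] = 43 − 21/10 = 409/10.
Numerically: ≈ 40.9000.
(This is only a lower bound; the true E[α(G)] may be larger.)

E[α(G)] ≥ 409/10 ≈ 40.9000.


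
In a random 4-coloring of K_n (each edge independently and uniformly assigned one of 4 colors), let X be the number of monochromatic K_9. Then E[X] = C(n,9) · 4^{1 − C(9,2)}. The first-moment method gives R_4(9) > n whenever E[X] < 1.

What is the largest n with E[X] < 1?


We need C(n, 9) · 4^{1 − 36} < 1, i.e. C(n, 9) < 4^{36 − 1} = 1180591620717411303424.
Check values of n near the boundary:
  n = 910: C(910, 9) = 1133378248346922788210; 1133378248346922788210 < 1180591620717411303424? YES
  n = 911: C(911, 9) = 1144686900492291197405; 1144686900492291197405 < 1180591620717411303424? YES
  n = 912: C(912, 9) = 1156095740032081475120; 1156095740032081475120 < 1180591620717411303424? YES
  n = 913: C(913, 9) = 1167605542753639808390; 1167605542753639808390 < 1180591620717411303424? YES
  n = 914: C(914, 9) = 1179217089587653905932; 1179217089587653905932 < 1180591620717411303424? YES
  n = 915: C(915, 9) = 1190931166636537885130; 1190931166636537885130 < 1180591620717411303424? NO
  n = 916: C(916, 9) = 1202748565202942340440; 1202748565202942340440 < 1180591620717411303424? NO
  n = 917: C(917, 9) = 1214670081818390006810; 1214670081818390006810 < 1180591620717411303424? NO
The largest n with C(n, 9) < 1180591620717411303424 is n = 914 (where E[X] = 294804272396913476483/295147905179352825856 ≈ 0.9988). Hence R_4(9) > 914, i.e. R_4(9) ≥ 915.

Largest n = 914; hence R_4(9) > 914.
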